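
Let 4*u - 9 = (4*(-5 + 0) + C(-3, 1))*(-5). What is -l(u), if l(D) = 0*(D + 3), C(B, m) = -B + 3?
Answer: 0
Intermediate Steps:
C(B, m) = 3 - B
u = 79/4 (u = 9/4 + ((4*(-5 + 0) + (3 - 1*(-3)))*(-5))/4 = 9/4 + ((4*(-5) + (3 + 3))*(-5))/4 = 9/4 + ((-20 + 6)*(-5))/4 = 9/4 + (-14*(-5))/4 = 9/4 + (1/4)*70 = 9/4 + 35/2 = 79/4 ≈ 19.750)
l(D) = 0 (l(D) = 0*(3 + D) = 0)
-l(u) = -1*0 = 0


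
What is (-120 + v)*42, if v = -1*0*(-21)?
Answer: -5040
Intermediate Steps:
v = 0 (v = 0*(-21) = 0)
(-120 + v)*42 = (-120 + 0)*42 = -120*42 = -5040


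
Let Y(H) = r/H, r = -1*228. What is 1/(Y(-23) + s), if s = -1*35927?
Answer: -23/826093 ≈ -2.7842e-5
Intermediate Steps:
r = -228
Y(H) = -228/H
s = -35927
1/(Y(-23) + s) = 1/(-228/(-23) - 35927) = 1/(-228*(-1/23) - 35927) = 1/(228/23 - 35927) = 1/(-826093/23) = -23/826093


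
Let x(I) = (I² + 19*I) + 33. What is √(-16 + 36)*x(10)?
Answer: 646*√5 ≈ 1444.5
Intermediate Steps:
x(I) = 33 + I² + 19*I
√(-16 + 36)*x(10) = √(-16 + 36)*(33 + 10² + 19*10) = √20*(33 + 100 + 190) = (2*√5)*323 = 646*√5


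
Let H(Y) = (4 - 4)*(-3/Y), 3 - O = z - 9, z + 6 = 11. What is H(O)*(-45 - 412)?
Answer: 0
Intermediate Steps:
z = 5 (z = -6 + 11 = 5)
O = 7 (O = 3 - (5 - 9) = 3 - 1*(-4) = 3 + 4 = 7)
H(Y) = 0 (H(Y) = 0*(-3/Y) = 0)
H(O)*(-45 - 412) = 0*(-45 - 412) = 0*(-457) = 0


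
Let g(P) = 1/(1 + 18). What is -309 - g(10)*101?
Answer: -5972/19 ≈ -314.32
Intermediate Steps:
g(P) = 1/19
-309 - g(10)*101 = -309 - 1*1/19*101 = -309 - 1/19*101 = -309 - 101/19 = -5972/19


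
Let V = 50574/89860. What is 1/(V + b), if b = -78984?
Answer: -44930/3548725833 ≈ -1.2661e-5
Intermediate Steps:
V = 25287/44930 (V = 50574*(1/89860) = 25287/44930 ≈ 0.56281)
1/(V + b) = 1/(25287/44930 - 78984) = 1/(-3548725833/44930) = -44930/3548725833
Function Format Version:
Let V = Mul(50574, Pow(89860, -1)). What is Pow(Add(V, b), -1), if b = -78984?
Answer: Rational(-44930, 3548725833) ≈ -1.2661e-5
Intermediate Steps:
V = Rational(25287, 44930) (V = Mul(50574, Rational(1, 89860)) = Rational(25287, 44930) ≈ 0.56281)
Pow(Add(V, b), -1) = Pow(Add(Rational(25287, 44930), -78984), -1) = Pow(Rational(-3548725833, 44930), -1) = Rational(-44930, 3548725833)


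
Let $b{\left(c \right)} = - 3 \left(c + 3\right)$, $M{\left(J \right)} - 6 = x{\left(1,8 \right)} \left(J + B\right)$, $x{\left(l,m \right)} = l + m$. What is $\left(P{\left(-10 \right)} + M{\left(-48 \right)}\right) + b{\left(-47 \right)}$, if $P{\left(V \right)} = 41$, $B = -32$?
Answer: $-541$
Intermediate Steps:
$M{\left(J \right)} = -282 + 9 J$ ($M{\left(J \right)} = 6 + \left(1 + 8\right) \left(J - 32\right) = 6 + 9 \left(-32 + J\right) = 6 + \left(-288 + 9 J\right) = -282 + 9 J$)
$b{\left(c \right)} = -9 - 3 c$ ($b{\left(c \right)} = - 3 \left(3 + c\right) = -9 - 3 c$)
$\left(P{\left(-10 \right)} + M{\left(-48 \right)}\right) + b{\left(-47 \right)} = \left(41 + \left(-282 + 9 \left(-48\right)\right)\right) - -132 = \left(41 - 714\right) + \left(-9 + 141\right) = \left(41 - 714\right) + 132 = -673 + 132 = -541$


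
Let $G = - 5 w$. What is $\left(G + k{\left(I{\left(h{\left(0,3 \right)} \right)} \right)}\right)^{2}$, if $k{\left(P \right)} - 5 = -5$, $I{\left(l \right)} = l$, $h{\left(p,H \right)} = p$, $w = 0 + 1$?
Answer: $25$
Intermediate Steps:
$w = 1$
$k{\left(P \right)} = 0$ ($k{\left(P \right)} = 5 - 5 = 0$)
$G = -5$ ($G = \left(-5\right) 1 = -5$)
$\left(G + k{\left(I{\left(h{\left(0,3 \right)} \right)} \right)}\right)^{2} = \left(-5 + 0\right)^{2} = \left(-5\right)^{2} = 25$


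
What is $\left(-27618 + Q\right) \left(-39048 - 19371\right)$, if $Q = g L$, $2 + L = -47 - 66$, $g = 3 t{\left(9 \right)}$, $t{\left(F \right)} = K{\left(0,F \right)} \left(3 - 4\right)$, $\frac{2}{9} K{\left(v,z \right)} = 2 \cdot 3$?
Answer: $1069242957$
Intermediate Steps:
$K{\left(v,z \right)} = 27$ ($K{\left(v,z \right)} = \frac{9 \cdot 2 \cdot 3}{2} = \frac{9}{2} \cdot 6 = 27$)
$t{\left(F \right)} = -27$ ($t{\left(F \right)} = 27 \left(3 - 4\right) = 27 \left(-1\right) = -27$)
$g = -81$ ($g = 3 \left(-27\right) = -81$)
$L = -115$ ($L = -2 - 113 = -115$)
$Q = 9315$ ($Q = \left(-81\right) \left(-115\right) = 9315$)
$\left(-27618 + Q\right) \left(-39048 - 19371\right) = \left(-27618 + 9315\right) \left(-39048 - 19371\right) = \left(-18303\right) \left(-58419\right) = 1069242957$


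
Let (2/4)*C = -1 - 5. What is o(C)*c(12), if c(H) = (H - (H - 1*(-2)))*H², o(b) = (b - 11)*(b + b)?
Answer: -158976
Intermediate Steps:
C = -12 (C = 2*(-1 - 5) = 2*(-6) = -12)
o(b) = 2*b*(-11 + b) (o(b) = (-11 + b)*(2*b) = 2*b*(-11 + b))
c(H) = -2*H² (c(H) = (H - (H + 2))*H² = (H - (2 + H))*H² = (H + (-2 - H))*H² = -2*H²)
o(C)*c(12) = (2*(-12)*(-11 - 12))*(-2*12²) = (2*(-12)*(-23))*(-2*144) = 552*(-288) = -158976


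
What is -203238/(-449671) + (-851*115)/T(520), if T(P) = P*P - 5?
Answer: 2189497319/24317758009 ≈ 0.090037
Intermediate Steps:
T(P) = -5 + P² (T(P) = P² - 5 = -5 + P²)
-203238/(-449671) + (-851*115)/T(520) = -203238/(-449671) + (-851*115)/(-5 + 520²) = -203238*(-1/449671) - 97865/(-5 + 270400) = 203238/449671 - 97865/270395 = 203238/449671 - 97865*1/270395 = 203238/449671 - 19573/54079 = 2189497319/24317758009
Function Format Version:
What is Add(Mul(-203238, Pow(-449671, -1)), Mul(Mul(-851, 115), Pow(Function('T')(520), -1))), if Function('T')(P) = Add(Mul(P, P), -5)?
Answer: Rational(2189497319, 24317758009) ≈ 0.090037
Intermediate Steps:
Function('T')(P) = Add(-5, Pow(P, 2)) (Function('T')(P) = Add(Pow(P, 2), -5) = Add(-5, Pow(P, 2)))
Add(Mul(-203238, Pow(-449671, -1)), Mul(Mul(-851, 115), Pow(Function('T')(520), -1))) = Add(Mul(-203238, Pow(-449671, -1)), Mul(Mul(-851, 115), Pow(Add(-5, Pow(520, 2)), -1))) = Add(Mul(-203238, Rational(-1, 449671)), Mul(-97865, Pow(Add(-5, 270400), -1))) = Add(Rational(203238, 449671), Mul(-97865, Pow(270395, -1))) = Add(Rational(203238, 449671), Mul(-97865, Rational(1, 270395))) = Add(Rational(203238, 449671), Rational(-19573, 54079)) = Rational(2189497319, 24317758009)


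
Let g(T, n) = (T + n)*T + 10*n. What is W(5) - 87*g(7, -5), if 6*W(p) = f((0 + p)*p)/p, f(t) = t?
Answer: 18797/6 ≈ 3132.8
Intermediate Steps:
g(T, n) = 10*n + T*(T + n) (g(T, n) = T*(T + n) + 10*n = 10*n + T*(T + n))
W(p) = p/6 (W(p) = (((0 + p)*p)/p)/6 = ((p*p)/p)/6 = (p²/p)/6 = p/6)
W(5) - 87*g(7, -5) = (⅙)*5 - 87*(7² + 10*(-5) + 7*(-5)) = ⅚ - 87*(49 - 50 - 35) = ⅚ - 87*(-36) = ⅚ + 3132 = 18797/6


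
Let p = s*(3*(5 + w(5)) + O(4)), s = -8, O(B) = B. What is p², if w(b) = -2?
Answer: 10816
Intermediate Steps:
p = -104 (p = -8*(3*(5 - 2) + 4) = -8*(3*3 + 4) = -8*(9 + 4) = -8*13 = -104)
p² = (-104)² = 10816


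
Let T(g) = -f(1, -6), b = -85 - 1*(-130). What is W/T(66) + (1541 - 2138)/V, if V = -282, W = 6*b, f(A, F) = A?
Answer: -25181/94 ≈ -267.88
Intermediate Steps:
b = 45 (b = -85 + 130 = 45)
W = 270 (W = 6*45 = 270)
T(g) = -1 (T(g) = -1*1 = -1)
W/T(66) + (1541 - 2138)/V = 270/(-1) + (1541 - 2138)/(-282) = 270*(-1) - 597*(-1/282) = -270 + 199/94 = -25181/94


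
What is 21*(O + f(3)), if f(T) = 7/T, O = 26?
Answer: 595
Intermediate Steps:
21*(O + f(3)) = 21*(26 + 7/3) = 21*(85/3) = 595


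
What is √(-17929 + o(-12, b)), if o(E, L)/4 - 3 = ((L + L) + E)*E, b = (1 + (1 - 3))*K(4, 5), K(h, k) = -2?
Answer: I*√17533 ≈ 132.41*I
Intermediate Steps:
b = 2 (b = (1 + (1 - 3))*(-2) = (1 - 2)*(-2) = -1*(-2) = 2)
o(E, L) = 12 + 4*E*(E + 2*L) (o(E, L) = 12 + 4*(((L + L) + E)*E) = 12 + 4*((2*L + E)*E) = 12 + 4*((E + 2*L)*E) = 12 + 4*(E*(E + 2*L)) = 12 + 4*E*(E + 2*L))
√(-17929 + o(-12, b)) = √(-17929 + (12 + 4*(-12)² + 8*(-12)*2)) = √(-17929 + (12 + 4*144 - 192)) = √(-17929 + (12 + 576 - 192)) = √(-17929 + 396) = √(-17533) = I*√17533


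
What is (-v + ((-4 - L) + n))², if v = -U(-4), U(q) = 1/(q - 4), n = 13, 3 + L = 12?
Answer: 1/64 ≈ 0.015625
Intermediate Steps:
L = 9 (L = -3 + 12 = 9)
U(q) = 1/(-4 + q)
v = ⅛ (v = -1/(-4 - 4) = -1/(-8) = -1*(-⅛) = ⅛ ≈ 0.12500)
(-v + ((-4 - L) + n))² = (-1*⅛ + ((-4 - 1*9) + 13))² = (-⅛ + ((-4 - 9) + 13))² = (-⅛ + (-13 + 13))² = (-⅛ + 0)² = (-⅛)² = 1/64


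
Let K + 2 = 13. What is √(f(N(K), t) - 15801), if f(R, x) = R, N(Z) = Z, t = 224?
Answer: I*√15790 ≈ 125.66*I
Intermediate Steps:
K = 11 (K = -2 + 13 = 11)
√(f(N(K), t) - 15801) = √(11 - 15801) = √(-15790) = I*√15790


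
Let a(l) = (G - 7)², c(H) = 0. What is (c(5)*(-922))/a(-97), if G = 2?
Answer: 0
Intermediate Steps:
a(l) = 25 (a(l) = (2 - 7)² = (-5)² = 25)
(c(5)*(-922))/a(-97) = (0*(-922))/25 = 0*(1/25) = 0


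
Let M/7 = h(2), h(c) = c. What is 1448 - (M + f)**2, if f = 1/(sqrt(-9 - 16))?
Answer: 31301/25 + 28*I/5 ≈ 1252.0 + 5.6*I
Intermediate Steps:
M = 14 (M = 7*2 = 14)
f = -I/5 (f = 1/(sqrt(-25)) = 1/(5*I) = -I/5 ≈ -0.2*I)
1448 - (M + f)**2 = 1448 - (14 - I/5)**2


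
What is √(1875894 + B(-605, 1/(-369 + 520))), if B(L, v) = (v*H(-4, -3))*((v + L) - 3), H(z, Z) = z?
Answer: √42772626322/151 ≈ 1369.6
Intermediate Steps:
B(L, v) = -4*v*(-3 + L + v) (B(L, v) = (v*(-4))*((v + L) - 3) = (-4*v)*((L + v) - 3) = (-4*v)*(-3 + L + v) = -4*v*(-3 + L + v))
√(1875894 + B(-605, 1/(-369 + 520))) = √(1875894 + 4*(3 - 1*(-605) - 1/(-369 + 520))/(-369 + 520)) = √(1875894 + 4*(3 + 605 - 1/151)/151) = √(1875894 + 4*(1/151)*(3 + 605 - 1*1/151)) = √(1875894 + 4*(1/151)*(3 + 605 - 1/151)) = √(1875894 + 4*(1/151)*(91807/151)) = √(1875894 + 367228/22801) = √(42772626322/22801) = √42772626322/151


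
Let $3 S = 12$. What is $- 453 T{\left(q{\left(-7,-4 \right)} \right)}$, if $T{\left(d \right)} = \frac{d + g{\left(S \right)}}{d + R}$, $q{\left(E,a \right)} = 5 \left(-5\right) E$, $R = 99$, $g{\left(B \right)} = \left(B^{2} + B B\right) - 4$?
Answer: $- \frac{91959}{274} \approx -335.62$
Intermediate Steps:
$S = 4$ ($S = \frac{1}{3} \cdot 12 = 4$)
$g{\left(B \right)} = -4 + 2 B^{2}$ ($g{\left(B \right)} = \left(B^{2} + B^{2}\right) - 4 = 2 B^{2} - 4 = -4 + 2 B^{2}$)
$q{\left(E,a \right)} = - 25 E$
$T{\left(d \right)} = \frac{28 + d}{99 + d}$ ($T{\left(d \right)} = \frac{d - \left(4 - 2 \cdot 4^{2}\right)}{d + 99} = \frac{d + \left(-4 + 2 \cdot 16\right)}{99 + d} = \frac{d + \left(-4 + 32\right)}{99 + d} = \frac{d + 28}{99 + d} = \frac{28 + d}{99 + d}$)
$- 453 T{\left(q{\left(-7,-4 \right)} \right)} = - 453 \frac{28 - -175}{99 - -175} = - 453 \frac{28 + 175}{99 + 175} = - 453 \cdot \frac{1}{274} \cdot 203 = \left(-453\right) \frac{203}{274} = - \frac{91959}{274}$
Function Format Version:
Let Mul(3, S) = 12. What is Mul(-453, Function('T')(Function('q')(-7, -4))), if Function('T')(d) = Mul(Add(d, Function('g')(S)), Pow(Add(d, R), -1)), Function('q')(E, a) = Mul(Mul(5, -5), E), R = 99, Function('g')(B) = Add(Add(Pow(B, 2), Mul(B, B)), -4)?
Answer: Rational(-91959, 274) ≈ -335.62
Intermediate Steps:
S = 4 (S = Mul(Rational(1, 3), 12) = 4)
Function('g')(B) = Add(-4, Mul(2, Pow(B, 2))) (Function('g')(B) = Add(Add(Pow(B, 2), Pow(B, 2)), -4) = Add(Mul(2, Pow(B, 2)), -4) = Add(-4, Mul(2, Pow(B, 2))))
Function('q')(E, a) = Mul(-25, E)
Function('T')(d) = Mul(Pow(Add(99, d), -1), Add(28, d)) (Function('T')(d) = Mul(Add(d, Add(-4, Mul(2, Pow(4, 2)))), Pow(Add(d, 99), -1)) = Mul(Add(d, Add(-4, Mul(2, 16))), Pow(Add(99, d), -1)) = Mul(Add(d, Add(-4, 32)), Pow(Add(99, d), -1)) = Mul(Add(d, 28), Pow(Add(99, d), -1)) = Mul(Add(28, d), Pow(Add(99, d), -1)) = Mul(Pow(Add(99, d), -1), Add(28, d)))
Mul(-453, Function('T')(Function('q')(-7, -4))) = Mul(-453, Mul(Pow(Add(99, Mul(-25, -7)), -1), Add(28, Mul(-25, -7)))) = Mul(-453, Mul(Pow(Add(99, 175), -1), Add(28, 175))) = Mul(-453, Mul(Pow(274, -1), 203)) = Mul(-453, Mul(Rational(1, 274), 203)) = Mul(-453, Rational(203, 274)) = Rational(-91959, 274)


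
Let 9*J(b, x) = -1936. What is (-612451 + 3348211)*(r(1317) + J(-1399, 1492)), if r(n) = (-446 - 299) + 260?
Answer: -5746007920/3 ≈ -1.9153e+9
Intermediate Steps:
J(b, x) = -1936/9 (J(b, x) = (⅑)*(-1936) = -1936/9)
r(n) = -485 (r(n) = -745 + 260 = -485)
(-612451 + 3348211)*(r(1317) + J(-1399, 1492)) = (-612451 + 3348211)*(-485 - 1936/9) = 2735760*(-6301/9) = -5746007920/3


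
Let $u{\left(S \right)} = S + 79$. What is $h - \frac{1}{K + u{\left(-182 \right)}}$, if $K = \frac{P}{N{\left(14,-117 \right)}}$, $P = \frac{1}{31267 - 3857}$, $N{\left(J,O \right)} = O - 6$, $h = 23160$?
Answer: $\frac{8042482230990}{347257291} \approx 23160.0$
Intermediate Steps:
$N{\left(J,O \right)} = -6 + O$ ($N{\left(J,O \right)} = O - 6 = -6 + O$)
$P = \frac{1}{27410} \approx 3.6483 \cdot 10^{-5}$
$u{\left(S \right)} = 79 + S$
$K = - \frac{1}{3371430}$ ($K = \frac{1}{27410 \left(-6 - 117\right)} = \frac{1}{27410 \left(-123\right)} = \frac{1}{27410} \left(- \frac{1}{123}\right) = - \frac{1}{3371430} \approx -2.9661 \cdot 10^{-7}$)
$h - \frac{1}{K + u{\left(-182 \right)}} = 23160 - \frac{1}{- \frac{1}{3371430} + \left(79 - 182\right)} = 23160 - \frac{1}{- \frac{1}{3371430} - 103} = 23160 - \frac{1}{- \frac{347257291}{3371430}} = 23160 - - \frac{3371430}{347257291} = 23160 + \frac{3371430}{347257291} = \frac{8042482230990}{347257291}$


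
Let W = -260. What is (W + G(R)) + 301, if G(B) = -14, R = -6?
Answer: 27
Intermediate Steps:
(W + G(R)) + 301 = (-260 - 14) + 301 = -274 + 301 = 27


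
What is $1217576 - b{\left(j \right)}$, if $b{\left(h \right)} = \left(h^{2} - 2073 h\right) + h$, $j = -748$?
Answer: $-891784$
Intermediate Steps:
$b{\left(h \right)} = h^{2} - 2072 h$
$1217576 - b{\left(j \right)} = 1217576 - - 748 \left(-2072 - 748\right) = 1217576 - \left(-748\right) \left(-2820\right) = 1217576 - 2109360 = -891784$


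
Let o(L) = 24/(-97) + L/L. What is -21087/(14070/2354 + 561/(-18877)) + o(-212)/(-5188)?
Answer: -39295670703341147/11082883681988 ≈ -3545.6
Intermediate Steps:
o(L) = 73/97 (o(L) = 24*(-1/97) + 1 = -24/97 + 1 = 73/97)
-21087/(14070/2354 + 561/(-18877)) + o(-212)/(-5188) = -21087/(14070/2354 + 561/(-18877)) + (73/97)/(-5188) = -21087/(14070*(1/2354) + 561*(-1/18877)) + (73/97)*(-1/5188) = -21087/(7035/1177 - 561/18877) - 73/503236 = -21087/132139398/22218229 - 73/503236 = -21087*22218229/132139398 - 73/503236 = -156171931641/44046466 - 73/503236 = -39295670703341147/11082883681988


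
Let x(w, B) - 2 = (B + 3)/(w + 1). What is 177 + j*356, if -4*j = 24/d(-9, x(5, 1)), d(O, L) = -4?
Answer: 711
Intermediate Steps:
x(w, B) = 2 + (3 + B)/(1 + w) (x(w, B) = 2 + (B + 3)/(w + 1) = 2 + (3 + B)/(1 + w))
j = 3/2 (j = -6/(-4) = -6*(-1)/4 = -¼*(-6) = 3/2 ≈ 1.5000)
177 + j*356 = 177 + (3/2)*356 = 177 + 534 = 711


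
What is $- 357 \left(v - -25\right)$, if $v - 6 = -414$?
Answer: $136731$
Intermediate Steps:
$v = -408$ ($v = 6 - 414 = -408$)
$- 357 \left(v - -25\right) = - 357 \left(-408 - -25\right) = - 357 \left(-408 + 25\right) = \left(-357\right) \left(-383\right) = 136731$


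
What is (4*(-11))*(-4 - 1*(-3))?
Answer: 44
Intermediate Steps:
(4*(-11))*(-4 - 1*(-3)) = -44*(-4 + 3) = -44*(-1) = 44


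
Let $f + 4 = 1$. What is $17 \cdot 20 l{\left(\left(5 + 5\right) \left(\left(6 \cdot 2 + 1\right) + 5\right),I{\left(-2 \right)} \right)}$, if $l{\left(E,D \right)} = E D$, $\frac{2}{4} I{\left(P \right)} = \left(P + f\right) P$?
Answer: $1224000$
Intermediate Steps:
$f = -3$ ($f = -4 + 1 = -3$)
$I{\left(P \right)} = 2 P \left(-3 + P\right)$ ($I{\left(P \right)} = 2 \left(P - 3\right) P = 2 \left(-3 + P\right) P = 2 P \left(-3 + P\right)$)
$l{\left(E,D \right)} = D E$
$17 \cdot 20 l{\left(\left(5 + 5\right) \left(\left(6 \cdot 2 + 1\right) + 5\right),I{\left(-2 \right)} \right)} = 17 \cdot 20 \cdot 2 \left(-2\right) \left(-3 - 2\right) \left(5 + 5\right) \left(\left(6 \cdot 2 + 1\right) + 5\right) = 340 \cdot 2 \left(-2\right) \left(-5\right) 10 \left(\left(12 + 1\right) + 5\right) = 340 \cdot 20 \cdot 10 \left(13 + 5\right) = 340 \cdot 20 \cdot 10 \cdot 18 = 340 \cdot 20 \cdot 180 = 340 \cdot 3600 = 1224000$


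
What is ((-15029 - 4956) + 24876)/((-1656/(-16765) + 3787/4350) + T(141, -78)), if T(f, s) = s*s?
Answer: 71337925050/88752624731 ≈ 0.80378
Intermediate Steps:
T(f, s) = s²
((-15029 - 4956) + 24876)/((-1656/(-16765) + 3787/4350) + T(141, -78)) = ((-15029 - 4956) + 24876)/((-1656/(-16765) + 3787/4350) + (-78)²) = (-19985 + 24876)/((-1656*(-1/16765) + 3787*(1/4350)) + 6084) = 4891/((1656/16765 + 3787/4350) + 6084) = 4891/(14138531/14585550 + 6084) = 4891/(88752624731/14585550) = 4891*(14585550/88752624731) = 71337925050/88752624731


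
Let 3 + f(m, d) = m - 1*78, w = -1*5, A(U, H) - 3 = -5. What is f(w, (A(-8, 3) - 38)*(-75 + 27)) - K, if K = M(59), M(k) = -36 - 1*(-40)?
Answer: -90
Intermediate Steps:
M(k) = 4 (M(k) = -36 + 40 = 4)
A(U, H) = -2 (A(U, H) = 3 - 5 = -2)
w = -5
K = 4
f(m, d) = -81 + m (f(m, d) = -3 + (m - 1*78) = -3 + (m - 78) = -3 + (-78 + m) = -81 + m)
f(w, (A(-8, 3) - 38)*(-75 + 27)) - K = (-81 - 5) - 1*4 = -86 - 4 = -90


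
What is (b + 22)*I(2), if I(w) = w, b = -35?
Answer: -26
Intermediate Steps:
(b + 22)*I(2) = (-35 + 22)*2 = -13*2 = -26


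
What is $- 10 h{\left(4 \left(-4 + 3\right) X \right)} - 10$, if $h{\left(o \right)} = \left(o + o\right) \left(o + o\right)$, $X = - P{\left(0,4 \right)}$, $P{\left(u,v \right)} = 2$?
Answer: $-2570$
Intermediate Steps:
$X = -2$ ($X = \left(-1\right) 2 = -2$)
$h{\left(o \right)} = 4 o^{2}$ ($h{\left(o \right)} = 2 o 2 o = 4 o^{2}$)
$- 10 h{\left(4 \left(-4 + 3\right) X \right)} - 10 = - 10 \cdot 4 \left(4 \left(-4 + 3\right) \left(-2\right)\right)^{2} - 10 = - 10 \cdot 4 \left(4 \left(-1\right) \left(-2\right)\right)^{2} - 10 = - 10 \cdot 4 \left(\left(-4\right) \left(-2\right)\right)^{2} - 10 = - 10 \cdot 4 \cdot 8^{2} - 10 = - 10 \cdot 4 \cdot 64 - 10 = \left(-10\right) 256 - 10 = -2560 - 10 = -2570$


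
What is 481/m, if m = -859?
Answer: -481/859 ≈ -0.55995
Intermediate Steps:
481/m = 481/(-859) = 481*(-1/859) = -481/859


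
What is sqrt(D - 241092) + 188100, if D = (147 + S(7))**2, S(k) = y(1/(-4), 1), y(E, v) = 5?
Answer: 188100 + 2*I*sqrt(54497) ≈ 1.881e+5 + 466.89*I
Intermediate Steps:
S(k) = 5
D = 23104 (D = (147 + 5)**2 = 152**2 = 23104)
sqrt(D - 241092) + 188100 = sqrt(23104 - 241092) + 188100 = sqrt(-217988) + 188100 = 2*I*sqrt(54497) + 188100 = 188100 + 2*I*sqrt(54497)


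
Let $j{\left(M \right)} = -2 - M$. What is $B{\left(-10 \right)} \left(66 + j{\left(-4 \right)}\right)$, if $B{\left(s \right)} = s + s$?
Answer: $-1360$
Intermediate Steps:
$B{\left(s \right)} = 2 s$
$B{\left(-10 \right)} \left(66 + j{\left(-4 \right)}\right) = 2 \left(-10\right) \left(66 - -2\right) = - 20 \left(66 + \left(-2 + 4\right)\right) = - 20 \left(66 + 2\right) = \left(-20\right) 68 = -1360$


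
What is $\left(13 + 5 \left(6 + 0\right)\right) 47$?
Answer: $2021$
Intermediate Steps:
$\left(13 + 5 \left(6 + 0\right)\right) 47 = \left(13 + 5 \cdot 6\right) 47 = \left(13 + 30\right) 47 = 43 \cdot 47 = 2021$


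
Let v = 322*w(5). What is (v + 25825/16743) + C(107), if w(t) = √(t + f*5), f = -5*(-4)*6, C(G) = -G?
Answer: -1765676/16743 + 3542*√5 ≈ 7814.7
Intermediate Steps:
f = 120 (f = 20*6 = 120)
w(t) = √(600 + t) (w(t) = √(t + 120*5) = √(t + 600) = √(600 + t))
v = 3542*√5 (v = 322*√(600 + 5) = 322*√605 = 322*(11*√5) = 3542*√5 ≈ 7920.2)
(v + 25825/16743) + C(107) = (3542*√5 + 25825/16743) - 1*107 = (3542*√5 + 25825*(1/16743)) - 107 = (3542*√5 + 25825/16743) - 107 = (25825/16743 + 3542*√5) - 107 = -1765676/16743 + 3542*√5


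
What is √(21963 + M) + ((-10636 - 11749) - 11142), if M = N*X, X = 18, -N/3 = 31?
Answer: -33527 + √20289 ≈ -33385.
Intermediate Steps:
N = -93 (N = -3*31 = -93)
M = -1674 (M = -93*18 = -1674)
√(21963 + M) + ((-10636 - 11749) - 11142) = √(21963 - 1674) + ((-10636 - 11749) - 11142) = √20289 + (-22385 - 11142) = √20289 - 33527 = -33527 + √20289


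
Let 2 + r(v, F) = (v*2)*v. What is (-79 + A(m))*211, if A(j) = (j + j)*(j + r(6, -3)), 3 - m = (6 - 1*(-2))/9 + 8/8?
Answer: 1350611/81 ≈ 16674.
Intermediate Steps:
r(v, F) = -2 + 2*v² (r(v, F) = -2 + (v*2)*v = -2 + (2*v)*v = -2 + 2*v²)
m = 10/9 (m = 3 - ((6 - 1*(-2))/9 + 8/8) = 3 - ((6 + 2)*(⅑) + 8*(⅛)) = 3 - (8*(⅑) + 1) = 3 - (8/9 + 1) = 3 - 1*17/9 = 3 - 17/9 = 10/9 ≈ 1.1111)
A(j) = 2*j*(70 + j) (A(j) = (j + j)*(j + (-2 + 2*6²)) = (2*j)*(j + (-2 + 2*36)) = (2*j)*(j + (-2 + 72)) = (2*j)*(j + 70) = (2*j)*(70 + j) = 2*j*(70 + j))
(-79 + A(m))*211 = (-79 + 2*(10/9)*(70 + 10/9))*211 = (-79 + 2*(10/9)*(640/9))*211 = (-79 + 12800/81)*211 = (6401/81)*211 = 1350611/81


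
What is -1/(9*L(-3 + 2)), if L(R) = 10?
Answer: -1/90 ≈ -0.011111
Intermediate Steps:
-1/(9*L(-3 + 2)) = -1/(9*10) = -1/90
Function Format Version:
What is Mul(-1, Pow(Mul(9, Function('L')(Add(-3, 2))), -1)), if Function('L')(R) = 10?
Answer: Rational(-1, 90) ≈ -0.011111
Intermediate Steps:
Mul(-1, Pow(Mul(9, Function('L')(Add(-3, 2))), -1)) = Mul(-1, Pow(Mul(9, 10), -1)) = Mul(-1, Pow(90, -1)) = Mul(-1, Rational(1, 90)) = Rational(-1, 90)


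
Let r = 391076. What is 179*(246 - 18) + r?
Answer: 431888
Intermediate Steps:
179*(246 - 18) + r = 179*(246 - 18) + 391076 = 179*228 + 391076 = 40812 + 391076 = 431888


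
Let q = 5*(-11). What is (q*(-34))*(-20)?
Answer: -37400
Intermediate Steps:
q = -55
(q*(-34))*(-20) = -55*(-34)*(-20) = 1870*(-20) = -37400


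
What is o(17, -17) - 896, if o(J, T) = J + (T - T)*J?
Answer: -879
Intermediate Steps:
o(J, T) = J (o(J, T) = J + 0*J = J + 0 = J)
o(17, -17) - 896 = 17 - 896 = -879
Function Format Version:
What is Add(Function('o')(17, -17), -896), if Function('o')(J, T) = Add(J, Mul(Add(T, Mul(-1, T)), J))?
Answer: -879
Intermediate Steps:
Function('o')(J, T) = J (Function('o')(J, T) = Add(J, Mul(0, J)) = Add(J, 0) = J)
Add(Function('o')(17, -17), -896) = Add(17, -896) = -879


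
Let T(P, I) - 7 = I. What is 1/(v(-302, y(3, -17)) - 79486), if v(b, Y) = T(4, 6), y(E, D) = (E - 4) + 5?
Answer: -1/79473 ≈ -1.2583e-5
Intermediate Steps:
T(P, I) = 7 + I
y(E, D) = 1 + E (y(E, D) = (-4 + E) + 5 = 1 + E)
v(b, Y) = 13 (v(b, Y) = 7 + 6 = 13)
1/(v(-302, y(3, -17)) - 79486) = 1/(13 - 79486) = 1/(-79473) = -1/79473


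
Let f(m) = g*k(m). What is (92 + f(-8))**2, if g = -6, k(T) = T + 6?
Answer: 10816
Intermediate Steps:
k(T) = 6 + T
f(m) = -36 - 6*m (f(m) = -6*(6 + m) = -36 - 6*m)
(92 + f(-8))**2 = (92 + (-36 - 6*(-8)))**2 = (92 + (-36 + 48))**2 = (92 + 12)**2 = 104**2 = 10816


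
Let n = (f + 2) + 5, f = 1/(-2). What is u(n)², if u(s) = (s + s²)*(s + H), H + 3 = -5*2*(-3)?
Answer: 170694225/64 ≈ 2.6671e+6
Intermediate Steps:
f = -½ ≈ -0.50000
H = 27 (H = -3 - 5*2*(-3) = -3 - 10*(-3) = -3 + 30 = 27)
n = 13/2 (n = (-½ + 2) + 5 = 3/2 + 5 = 13/2 ≈ 6.5000)
u(s) = (27 + s)*(s + s²) (u(s) = (s + s²)*(s + 27) = (s + s²)*(27 + s) = (27 + s)*(s + s²))
u(n)² = (13*(27 + (13/2)² + 28*(13/2))/2)² = (13*(27 + 169/4 + 182)/2)² = ((13/2)*(1005/4))² = (13065/8)² = 170694225/64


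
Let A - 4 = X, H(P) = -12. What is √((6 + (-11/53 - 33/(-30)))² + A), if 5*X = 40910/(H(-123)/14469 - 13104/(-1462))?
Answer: √16904892871818506082891/4186651790 ≈ 31.056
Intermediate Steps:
X = 14423282783/15798686 (X = (40910/(-12/14469 - 13104/(-1462)))/5 = (40910/(-12*1/14469 - 13104*(-1/1462)))/5 = (40910/(-4/4823 + 6552/731))/5 = (40910/(31597372/3525613))/5 = (40910*(3525613/31597372))/5 = (⅕)*(72116413915/15798686) = 14423282783/15798686 ≈ 912.94)
A = 14486477527/15798686 (A = 4 + 14423282783/15798686 = 14486477527/15798686 ≈ 916.94)
√((6 + (-11/53 - 33/(-30)))² + A) = √((6 + (-11/53 - 33/(-30)))² + 14486477527/15798686) = √((6 + (-11*1/53 - 33*(-1/30)))² + 14486477527/15798686) = √((6 + (-11/53 + 11/10))² + 14486477527/15798686) = √((6 + 473/530)² + 14486477527/15798686) = √((3653/530)² + 14486477527/15798686) = √(13344409/280900 + 14486477527/15798686) = √(2140037832490437/2218925448700) = √16904892871818506082891/4186651790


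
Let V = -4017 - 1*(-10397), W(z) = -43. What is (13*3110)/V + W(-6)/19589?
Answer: 79170893/12497782 ≈ 6.3348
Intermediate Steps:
V = 6380 (V = -4017 + 10397 = 6380)
(13*3110)/V + W(-6)/19589 = (13*3110)/6380 - 43/19589 = 40430*(1/6380) - 43*1/19589 = 4043/638 - 43/19589 = 79170893/12497782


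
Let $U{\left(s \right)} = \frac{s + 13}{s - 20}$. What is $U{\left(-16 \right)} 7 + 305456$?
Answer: $\frac{3665479}{12} \approx 3.0546 \cdot 10^{5}$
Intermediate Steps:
$U{\left(s \right)} = \frac{13 + s}{-20 + s}$
$U{\left(-16 \right)} 7 + 305456 = \frac{13 - 16}{-20 - 16} \cdot 7 + 305456 = \frac{1}{-36} \left(-3\right) 7 + 305456 = \left(- \frac{1}{36}\right) \left(-3\right) 7 + 305456 = \frac{1}{12} \cdot 7 + 305456 = \frac{7}{12} + 305456 = \frac{3665479}{12}$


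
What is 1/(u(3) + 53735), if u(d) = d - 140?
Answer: 1/53598 ≈ 1.8657e-5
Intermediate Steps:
u(d) = -140 + d
1/(u(3) + 53735) = 1/((-140 + 3) + 53735) = 1/(-137 + 53735) = 1/53598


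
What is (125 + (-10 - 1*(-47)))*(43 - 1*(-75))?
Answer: 19116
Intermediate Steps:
(125 + (-10 - 1*(-47)))*(43 - 1*(-75)) = (125 + (-10 + 47))*(43 + 75) = (125 + 37)*118 = 162*118 = 19116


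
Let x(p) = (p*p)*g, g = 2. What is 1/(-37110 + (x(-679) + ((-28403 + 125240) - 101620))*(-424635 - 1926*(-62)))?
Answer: -1/279980789787 ≈ -3.5717e-12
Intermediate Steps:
x(p) = 2*p² (x(p) = (p*p)*2 = p²*2 = 2*p²)
1/(-37110 + (x(-679) + ((-28403 + 125240) - 101620))*(-424635 - 1926*(-62))) = 1/(-37110 + (2*(-679)² + ((-28403 + 125240) - 101620))*(-424635 - 1926*(-62))) = 1/(-37110 + (2*461041 + (96837 - 101620))*(-424635 + 119412)) = 1/(-37110 + (922082 - 4783)*(-305223)) = 1/(-37110 + 917299*(-305223)) = 1/(-37110 - 279980752677) = 1/(-279980789787) = -1/279980789787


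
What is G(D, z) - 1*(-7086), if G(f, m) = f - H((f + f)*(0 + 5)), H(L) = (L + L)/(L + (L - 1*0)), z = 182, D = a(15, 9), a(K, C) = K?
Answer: 7100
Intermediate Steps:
D = 15
H(L) = 1 (H(L) = (2*L)/(L + (L + 0)) = (2*L)/(L + L) = (2*L)/((2*L)) = (2*L)*(1/(2*L)) = 1)
G(f, m) = -1 + f (G(f, m) = f - 1*1 = f - 1 = -1 + f)
G(D, z) - 1*(-7086) = (-1 + 15) - 1*(-7086) = 14 + 7086 = 7100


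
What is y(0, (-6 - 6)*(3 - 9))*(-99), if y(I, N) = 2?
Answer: -198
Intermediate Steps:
y(0, (-6 - 6)*(3 - 9))*(-99) = 2*(-99) = -198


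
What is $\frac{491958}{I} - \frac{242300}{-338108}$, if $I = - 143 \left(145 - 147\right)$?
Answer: $\frac{20800529158}{12087361} \approx 1720.8$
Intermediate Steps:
$I = 286$ ($I = \left(-143\right) \left(-2\right) = 286$)
$\frac{491958}{I} - \frac{242300}{-338108} = \frac{491958}{286} - \frac{242300}{-338108} = 491958 \cdot \frac{1}{286} - - \frac{60575}{84527} = \frac{245979}{143} + \frac{60575}{84527} = \frac{20800529158}{12087361}$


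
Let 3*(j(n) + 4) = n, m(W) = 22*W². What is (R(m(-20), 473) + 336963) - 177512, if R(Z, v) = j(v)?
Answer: 478814/3 ≈ 1.5960e+5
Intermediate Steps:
j(n) = -4 + n/3
R(Z, v) = -4 + v/3
(R(m(-20), 473) + 336963) - 177512 = ((-4 + (⅓)*473) + 336963) - 177512 = ((-4 + 473/3) + 336963) - 177512 = (461/3 + 336963) - 177512 = 1011350/3 - 177512 = 478814/3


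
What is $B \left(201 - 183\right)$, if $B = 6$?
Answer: $108$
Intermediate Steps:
$B \left(201 - 183\right) = 6 \left(201 - 183\right) = 6 \cdot 18 = 108$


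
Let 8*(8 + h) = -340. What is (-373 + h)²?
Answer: 717409/4 ≈ 1.7935e+5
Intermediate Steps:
h = -101/2 (h = -8 + (⅛)*(-340) = -8 - 85/2 = -101/2 ≈ -50.500)
(-373 + h)² = (-373 - 101/2)² = (-847/2)² = 717409/4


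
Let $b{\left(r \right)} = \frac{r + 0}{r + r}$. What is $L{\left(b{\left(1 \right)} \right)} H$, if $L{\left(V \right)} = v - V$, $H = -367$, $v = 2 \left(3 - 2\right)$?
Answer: $- \frac{1101}{2} \approx -550.5$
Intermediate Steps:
$v = 2$ ($v = 2 \cdot 1 = 2$)
$b{\left(r \right)} = \frac{1}{2}$ ($b{\left(r \right)} = \frac{r}{2 r} = r \frac{1}{2 r} = \frac{1}{2}$)
$L{\left(V \right)} = 2 - V$
$L{\left(b{\left(1 \right)} \right)} H = \left(2 - \frac{1}{2}\right) \left(-367\right) = \frac{3}{2} \left(-367\right) = - \frac{1101}{2}$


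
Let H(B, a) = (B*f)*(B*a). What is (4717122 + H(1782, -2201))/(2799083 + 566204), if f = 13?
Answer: -90856551090/3365287 ≈ -26998.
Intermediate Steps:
H(B, a) = 13*a*B² (H(B, a) = (B*13)*(B*a) = (13*B)*(B*a) = 13*a*B²)
(4717122 + H(1782, -2201))/(2799083 + 566204) = (4717122 + 13*(-2201)*1782²)/(2799083 + 566204) = (4717122 + 13*(-2201)*3175524)/3365287 = (4717122 - 90861268212)*(1/3365287) = -90856551090*1/3365287 = -90856551090/3365287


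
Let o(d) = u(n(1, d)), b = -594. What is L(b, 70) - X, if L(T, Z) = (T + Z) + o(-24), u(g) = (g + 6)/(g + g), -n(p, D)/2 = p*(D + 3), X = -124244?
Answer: 866044/7 ≈ 1.2372e+5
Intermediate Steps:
n(p, D) = -2*p*(3 + D) (n(p, D) = -2*p*(D + 3) = -2*p*(3 + D))
u(g) = (6 + g)/(2*g) (u(g) = (6 + g)/((2*g)) = (6 + g)*(1/(2*g)) = (6 + g)/(2*g))
o(d) = -d/(-6 - 2*d) (o(d) = (6 - 2*1*(3 + d))/(2*((-2*1*(3 + d)))) = (6 + (-6 - 2*d))/(2*(-6 - 2*d)) = (-2*d)/(2*(-6 - 2*d)) = -d/(-6 - 2*d))
L(T, Z) = 4/7 + T + Z (L(T, Z) = (T + Z) + (1/2)*(-24)/(3 - 24) = (T + Z) + (1/2)*(-24)/(-21) = (T + Z) + (1/2)*(-24)*(-1/21) = (T + Z) + 4/7 = 4/7 + T + Z)
L(b, 70) - X = (4/7 - 594 + 70) - 1*(-124244) = -3664/7 + 124244 = 866044/7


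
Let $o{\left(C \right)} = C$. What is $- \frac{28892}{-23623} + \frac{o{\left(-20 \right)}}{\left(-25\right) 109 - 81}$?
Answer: $\frac{40771706}{33143069} \approx 1.2302$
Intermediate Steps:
$- \frac{28892}{-23623} + \frac{o{\left(-20 \right)}}{\left(-25\right) 109 - 81} = - \frac{28892}{-23623} - \frac{20}{\left(-25\right) 109 - 81} = \left(-28892\right) \left(- \frac{1}{23623}\right) - \frac{20}{-2725 - 81} = \frac{28892}{23623} - \frac{20}{-2806} = \frac{28892}{23623} - - \frac{10}{1403} = \frac{28892}{23623} + \frac{10}{1403} = \frac{40771706}{33143069}$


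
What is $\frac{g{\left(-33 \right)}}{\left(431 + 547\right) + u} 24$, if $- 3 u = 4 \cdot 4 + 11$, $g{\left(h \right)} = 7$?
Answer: $\frac{56}{323} \approx 0.17337$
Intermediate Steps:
$u = -9$ ($u = - \frac{4 \cdot 4 + 11}{3} = - \frac{16 + 11}{3} = \left(- \frac{1}{3}\right) 27 = -9$)
$\frac{g{\left(-33 \right)}}{\left(431 + 547\right) + u} 24 = \frac{7}{\left(431 + 547\right) - 9} \cdot 24 = \frac{7}{978 - 9} \cdot 24 = \frac{7}{969} \cdot 24 = \frac{56}{323}$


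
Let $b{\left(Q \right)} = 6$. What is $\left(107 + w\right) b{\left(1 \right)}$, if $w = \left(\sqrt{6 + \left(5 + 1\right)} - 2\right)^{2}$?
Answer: $738 - 48 \sqrt{3} \approx 654.86$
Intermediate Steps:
$w = \left(-2 + 2 \sqrt{3}\right)^{2}$ ($w = \left(\sqrt{6 + 6} - 2\right)^{2} = \left(\sqrt{12} - 2\right)^{2} = \left(2 \sqrt{3} - 2\right)^{2} = \left(-2 + 2 \sqrt{3}\right)^{2} \approx 2.1436$)
$\left(107 + w\right) b{\left(1 \right)} = \left(107 + \left(16 - 8 \sqrt{3}\right)\right) 6 = \left(123 - 8 \sqrt{3}\right) 6 = 738 - 48 \sqrt{3}$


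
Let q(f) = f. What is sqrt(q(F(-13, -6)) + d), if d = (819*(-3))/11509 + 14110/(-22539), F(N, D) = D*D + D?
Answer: sqrt(1962181913618863167)/259401351 ≈ 5.4000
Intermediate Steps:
F(N, D) = D + D**2 (F(N, D) = D**2 + D = D + D**2)
d = -217770313/259401351 (d = -2457*1/11509 + 14110*(-1/22539) = -2457/11509 - 14110/22539 = -217770313/259401351 ≈ -0.83951)
sqrt(q(F(-13, -6)) + d) = sqrt(-6*(1 - 6) - 217770313/259401351) = sqrt(-6*(-5) - 217770313/259401351) = sqrt(30 - 217770313/259401351) = sqrt(7564270217/259401351) = sqrt(1962181913618863167)/259401351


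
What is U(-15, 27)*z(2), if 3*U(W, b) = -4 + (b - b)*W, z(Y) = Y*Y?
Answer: -16/3 ≈ -5.3333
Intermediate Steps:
z(Y) = Y²
U(W, b) = -4/3 (U(W, b) = (-4 + (b - b)*W)/3 = (-4 + 0*W)/3 = (-4 + 0)/3 = (⅓)*(-4) = -4/3)
U(-15, 27)*z(2) = -4/3*2² = -4/3*4 = -16/3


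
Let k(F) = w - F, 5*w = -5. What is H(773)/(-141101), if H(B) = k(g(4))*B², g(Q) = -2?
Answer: -597529/141101 ≈ -4.2348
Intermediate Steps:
w = -1 (w = (⅕)*(-5) = -1)
k(F) = -1 - F
H(B) = B² (H(B) = (-1 - 1*(-2))*B² = (-1 + 2)*B² = 1*B² = B²)
H(773)/(-141101) = 773²/(-141101) = 597529*(-1/141101) = -597529/141101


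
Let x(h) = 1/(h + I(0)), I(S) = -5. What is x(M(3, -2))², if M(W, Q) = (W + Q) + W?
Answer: 1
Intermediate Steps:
M(W, Q) = Q + 2*W (M(W, Q) = (Q + W) + W = Q + 2*W)
x(h) = 1/(-5 + h) (x(h) = 1/(h - 5) = 1/(-5 + h))
x(M(3, -2))² = (1/(-5 + (-2 + 2*3)))² = (1/(-5 + (-2 + 6)))² = (1/(-5 + 4))² = (1/(-1))² = (-1)² = 1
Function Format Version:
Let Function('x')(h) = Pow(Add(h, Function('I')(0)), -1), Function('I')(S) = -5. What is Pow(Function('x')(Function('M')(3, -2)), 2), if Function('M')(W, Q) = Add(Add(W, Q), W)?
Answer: 1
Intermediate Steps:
Function('M')(W, Q) = Add(Q, Mul(2, W)) (Function('M')(W, Q) = Add(Add(Q, W), W) = Add(Q, Mul(2, W)))
Function('x')(h) = Pow(Add(-5, h), -1) (Function('x')(h) = Pow(Add(h, -5), -1) = Pow(Add(-5, h), -1))
Pow(Function('x')(Function('M')(3, -2)), 2) = Pow(Pow(Add(-5, Add(-2, Mul(2, 3))), -1), 2) = Pow(Pow(Add(-5, Add(-2, 6)), -1), 2) = Pow(Pow(Add(-5, 4), -1), 2) = Pow(Pow(-1, -1), 2) = Pow(-1, 2) = 1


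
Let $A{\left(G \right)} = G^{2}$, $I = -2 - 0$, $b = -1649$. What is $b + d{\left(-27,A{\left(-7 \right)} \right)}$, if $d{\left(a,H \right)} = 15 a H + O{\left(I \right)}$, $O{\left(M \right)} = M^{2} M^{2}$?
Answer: $-21478$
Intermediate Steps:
$I = -2$ ($I = -2 + 0 = -2$)
$O{\left(M \right)} = M^{4}$
$d{\left(a,H \right)} = 16 + 15 H a$ ($d{\left(a,H \right)} = 15 a H + \left(-2\right)^{4} = 15 H a + 16 = 16 + 15 H a$)
$b + d{\left(-27,A{\left(-7 \right)} \right)} = -1649 + \left(16 + 15 \left(-7\right)^{2} \left(-27\right)\right) = -1649 + \left(16 + 15 \cdot 49 \left(-27\right)\right) = -1649 + \left(16 - 19845\right) = -1649 - 19829 = -21478$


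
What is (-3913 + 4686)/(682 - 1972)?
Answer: -773/1290 ≈ -0.59923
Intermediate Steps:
(-3913 + 4686)/(682 - 1972) = 773/(-1290) = 773*(-1/1290) = -773/1290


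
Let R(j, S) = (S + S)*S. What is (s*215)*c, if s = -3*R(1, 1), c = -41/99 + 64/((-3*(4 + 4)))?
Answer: 131150/33 ≈ 3974.2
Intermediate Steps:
R(j, S) = 2*S² (R(j, S) = (2*S)*S = 2*S²)
c = -305/99 (c = -41*1/99 + 64/((-3*8)) = -41/99 + 64/(-24) = -41/99 + 64*(-1/24) = -41/99 - 8/3 = -305/99 ≈ -3.0808)
s = -6 (s = -6*1² = -6 ≈ -6.0000)
(s*215)*c = -6*215*(-305/99) = -1290*(-305/99) = 131150/33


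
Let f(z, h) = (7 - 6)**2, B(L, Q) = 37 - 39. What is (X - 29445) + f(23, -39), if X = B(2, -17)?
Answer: -29446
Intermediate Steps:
B(L, Q) = -2
f(z, h) = 1 (f(z, h) = 1**2 = 1)
X = -2
(X - 29445) + f(23, -39) = (-2 - 29445) + 1 = -29447 + 1 = -29446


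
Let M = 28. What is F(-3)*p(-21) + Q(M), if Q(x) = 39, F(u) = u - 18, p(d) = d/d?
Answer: 18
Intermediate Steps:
p(d) = 1
F(u) = -18 + u
F(-3)*p(-21) + Q(M) = (-18 - 3)*1 + 39 = -21*1 + 39 = -21 + 39 = 18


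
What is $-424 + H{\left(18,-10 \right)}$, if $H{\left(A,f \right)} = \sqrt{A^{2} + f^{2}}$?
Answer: $-424 + 2 \sqrt{106} \approx -403.41$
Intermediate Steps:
$-424 + H{\left(18,-10 \right)} = -424 + \sqrt{18^{2} + \left(-10\right)^{2}} = -424 + \sqrt{324 + 100} = -424 + \sqrt{424} = -424 + 2 \sqrt{106}$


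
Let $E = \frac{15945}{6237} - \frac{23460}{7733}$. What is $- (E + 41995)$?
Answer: $- \frac{61376548820}{1461537} \approx -41995.0$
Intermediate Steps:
$E = - \frac{697495}{1461537}$ ($E = 15945 \cdot \frac{1}{6237} - \frac{23460}{7733} = \frac{5315}{2079} - \frac{23460}{7733} = - \frac{697495}{1461537} \approx -0.47723$)
$- (E + 41995) = - (- \frac{697495}{1461537} + 41995) = \left(-1\right) \frac{61376548820}{1461537} = - \frac{61376548820}{1461537}$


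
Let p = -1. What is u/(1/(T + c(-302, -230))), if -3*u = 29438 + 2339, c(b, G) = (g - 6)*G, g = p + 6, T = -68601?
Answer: 2172625267/3 ≈ 7.2421e+8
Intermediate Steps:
g = 5 (g = -1 + 6 = 5)
c(b, G) = -G (c(b, G) = (5 - 6)*G = -G)
u = -31777/3 (u = -(29438 + 2339)/3 = -⅓*31777 = -31777/3 ≈ -10592.)
u/(1/(T + c(-302, -230))) = -31777/(3*(1/(-68601 - 1*(-230)))) = -31777/(3*(1/(-68601 + 230))) = -31777/(3*(1/(-68371))) = -31777/(3*(-1/68371)) = -31777/3*(-68371) = 2172625267/3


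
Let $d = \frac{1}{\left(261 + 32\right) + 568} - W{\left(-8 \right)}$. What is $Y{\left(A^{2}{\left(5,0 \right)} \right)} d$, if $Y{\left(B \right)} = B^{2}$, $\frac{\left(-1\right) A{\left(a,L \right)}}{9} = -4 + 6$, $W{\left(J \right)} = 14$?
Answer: $- \frac{421758576}{287} \approx -1.4695 \cdot 10^{6}$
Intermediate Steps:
$A{\left(a,L \right)} = -18$ ($A{\left(a,L \right)} = - 9 \left(-4 + 6\right) = \left(-9\right) 2 = -18$)
$d = - \frac{12053}{861}$ ($d = \frac{1}{\left(261 + 32\right) + 568} - 14 = \frac{1}{293 + 568} - 14 = \frac{1}{861} - 14 = - \frac{12053}{861} \approx -13.999$)
$Y{\left(A^{2}{\left(5,0 \right)} \right)} d = \left(\left(-18\right)^{2}\right)^{2} \left(- \frac{12053}{861}\right) = 324^{2} \left(- \frac{12053}{861}\right) = 104976 \left(- \frac{12053}{861}\right) = - \frac{421758576}{287}$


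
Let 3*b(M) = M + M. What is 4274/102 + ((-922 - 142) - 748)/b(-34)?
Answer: 6214/51 ≈ 121.84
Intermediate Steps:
b(M) = 2*M/3 (b(M) = (M + M)/3 = (2*M)/3 = 2*M/3)
4274/102 + ((-922 - 142) - 748)/b(-34) = 4274/102 + ((-922 - 142) - 748)/(((⅔)*(-34))) = 4274*(1/102) + (-1064 - 748)/(-68/3) = 2137/51 - 1812*(-3/68) = 2137/51 + 1359/17 = 6214/51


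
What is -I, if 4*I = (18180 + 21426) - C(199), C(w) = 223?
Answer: -39383/4 ≈ -9845.8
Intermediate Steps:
I = 39383/4 (I = ((18180 + 21426) - 1*223)/4 = (39606 - 223)/4 = (1/4)*39383 = 39383/4 ≈ 9845.8)
-I = -1*39383/4 = -39383/4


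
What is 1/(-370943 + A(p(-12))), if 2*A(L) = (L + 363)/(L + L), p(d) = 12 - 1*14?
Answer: -8/2967905 ≈ -2.6955e-6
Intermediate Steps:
p(d) = -2 (p(d) = 12 - 14 = -2)
A(L) = (363 + L)/(4*L) (A(L) = ((L + 363)/(L + L))/2 = ((363 + L)/((2*L)))/2 = ((363 + L)*(1/(2*L)))/2 = ((363 + L)/(2*L))/2 = (363 + L)/(4*L))
1/(-370943 + A(p(-12))) = 1/(-370943 + (¼)*(363 - 2)/(-2)) = 1/(-370943 + (¼)*(-½)*361) = 1/(-370943 - 361/8) = 1/(-2967905/8) = -8/2967905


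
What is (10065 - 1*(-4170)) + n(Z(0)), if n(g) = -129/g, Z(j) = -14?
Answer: 199419/14 ≈ 14244.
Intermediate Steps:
(10065 - 1*(-4170)) + n(Z(0)) = (10065 - 1*(-4170)) - 129/(-14) = (10065 + 4170) - 129*(-1/14) = 14235 + 129/14 = 199419/14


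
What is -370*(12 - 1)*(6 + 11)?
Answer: -69190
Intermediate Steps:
-370*(12 - 1)*(6 + 11) = -4070*17 = -370*187 = -69190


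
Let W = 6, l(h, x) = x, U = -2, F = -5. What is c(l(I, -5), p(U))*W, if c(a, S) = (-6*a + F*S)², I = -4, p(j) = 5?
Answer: 150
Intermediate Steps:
c(a, S) = (-6*a - 5*S)²
c(l(I, -5), p(U))*W = (5*5 + 6*(-5))²*6 = (25 - 30)²*6 = (-5)²*6 = 25*6 = 150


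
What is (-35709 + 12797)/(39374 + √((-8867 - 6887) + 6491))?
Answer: -902137088/1550321139 + 22912*I*√9263/1550321139 ≈ -0.5819 + 0.0014224*I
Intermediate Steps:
(-35709 + 12797)/(39374 + √((-8867 - 6887) + 6491)) = -22912/(39374 + √(-15754 + 6491)) = -22912/(39374 + √(-9263)) = -22912/(39374 + I*√9263)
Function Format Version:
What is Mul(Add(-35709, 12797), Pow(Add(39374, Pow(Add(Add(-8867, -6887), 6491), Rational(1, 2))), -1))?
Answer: Add(Rational(-902137088, 1550321139), Mul(Rational(22912, 1550321139), I, Pow(9263, Rational(1, 2)))) ≈ Add(-0.58190, Mul(0.0014224, I))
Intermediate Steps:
Mul(Add(-35709, 12797), Pow(Add(39374, Pow(Add(Add(-8867, -6887), 6491), Rational(1, 2))), -1)) = Mul(-22912, Pow(Add(39374, Pow(Add(-15754, 6491), Rational(1, 2))), -1)) = Mul(-22912, Pow(Add(39374, Pow(-9263, Rational(1, 2))), -1)) = Mul(-22912, Pow(Add(39374, Mul(I, Pow(9263, Rational(1, 2)))), -1))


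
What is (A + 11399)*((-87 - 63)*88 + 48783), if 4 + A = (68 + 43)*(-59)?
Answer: 172435218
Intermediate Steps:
A = -6553 (A = -4 + (68 + 43)*(-59) = -4 + 111*(-59) = -4 - 6549 = -6553)
(A + 11399)*((-87 - 63)*88 + 48783) = (-6553 + 11399)*((-87 - 63)*88 + 48783) = 4846*(-150*88 + 48783) = 4846*(-13200 + 48783) = 4846*35583 = 172435218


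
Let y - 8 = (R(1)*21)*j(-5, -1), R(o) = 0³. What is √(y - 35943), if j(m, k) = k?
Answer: I*√35935 ≈ 189.57*I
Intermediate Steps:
R(o) = 0
y = 8 (y = 8 + (0*21)*(-1) = 8 + 0*(-1) = 8 + 0 = 8)
√(y - 35943) = √(8 - 35943) = √(-35935) = I*√35935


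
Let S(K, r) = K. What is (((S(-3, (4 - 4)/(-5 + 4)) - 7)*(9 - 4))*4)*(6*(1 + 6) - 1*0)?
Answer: -8400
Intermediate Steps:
(((S(-3, (4 - 4)/(-5 + 4)) - 7)*(9 - 4))*4)*(6*(1 + 6) - 1*0) = (((-3 - 7)*(9 - 4))*4)*(6*(1 + 6) - 1*0) = (-10*5*4)*(6*7 + 0) = (-50*4)*(42 + 0) = -200*42 = -8400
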